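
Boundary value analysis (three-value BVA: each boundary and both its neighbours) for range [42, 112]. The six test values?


Range: [42, 112]
Boundaries: just below min, min, min+1, max-1, max, just above max
Values: [41, 42, 43, 111, 112, 113]

[41, 42, 43, 111, 112, 113]


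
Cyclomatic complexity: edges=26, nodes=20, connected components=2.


Formula: V(G) = E - N + 2P
V(G) = 26 - 20 + 2*2
V(G) = 6 + 4
V(G) = 10

10


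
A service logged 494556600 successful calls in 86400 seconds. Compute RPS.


Formula: throughput = requests / seconds
throughput = 494556600 / 86400
throughput = 5724.03 requests/second

5724.03 requests/second


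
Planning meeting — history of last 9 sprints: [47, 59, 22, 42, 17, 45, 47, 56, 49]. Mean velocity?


Formula: Avg velocity = Total points / Number of sprints
Points: [47, 59, 22, 42, 17, 45, 47, 56, 49]
Sum = 47 + 59 + 22 + 42 + 17 + 45 + 47 + 56 + 49 = 384
Avg velocity = 384 / 9 = 42.67 points/sprint

42.67 points/sprint


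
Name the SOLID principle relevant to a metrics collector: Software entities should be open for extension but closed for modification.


This describes the Open/Closed Principle (OCP)

Open/Closed Principle (OCP)


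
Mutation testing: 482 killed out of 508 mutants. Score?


Mutation score = killed / total * 100
Mutation score = 482 / 508 * 100
Mutation score = 94.88%

94.88%


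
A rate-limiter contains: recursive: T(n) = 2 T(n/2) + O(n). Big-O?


Reasoning: master theorem case 2 (merge-sort recurrence)
Complexity: O(n log n)

O(n log n)


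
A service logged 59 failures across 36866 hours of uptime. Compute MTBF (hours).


Formula: MTBF = Total operating time / Number of failures
MTBF = 36866 / 59
MTBF = 624.85 hours

624.85 hours


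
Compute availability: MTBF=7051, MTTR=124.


Availability = MTBF / (MTBF + MTTR)
Availability = 7051 / (7051 + 124)
Availability = 7051 / 7175
Availability = 98.2718%

98.2718%


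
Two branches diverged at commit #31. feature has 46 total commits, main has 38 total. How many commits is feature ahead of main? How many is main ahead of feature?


Common ancestor: commit #31
feature commits after divergence: 46 - 31 = 15
main commits after divergence: 38 - 31 = 7
feature is 15 commits ahead of main
main is 7 commits ahead of feature

feature ahead: 15, main ahead: 7


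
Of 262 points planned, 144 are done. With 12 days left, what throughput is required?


Formula: Required rate = Remaining points / Days left
Remaining = 262 - 144 = 118 points
Required rate = 118 / 12 = 9.83 points/day

9.83 points/day


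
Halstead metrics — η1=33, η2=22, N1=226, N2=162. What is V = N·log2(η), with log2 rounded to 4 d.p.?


Formula: V = N * log2(η), where N = N1 + N2 and η = η1 + η2
η = 33 + 22 = 55
N = 226 + 162 = 388
log2(55) ≈ 5.7814
V = 388 * 5.7814 = 2243.18

2243.18


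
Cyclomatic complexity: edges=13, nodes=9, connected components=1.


Formula: V(G) = E - N + 2P
V(G) = 13 - 9 + 2*1
V(G) = 4 + 2
V(G) = 6

6


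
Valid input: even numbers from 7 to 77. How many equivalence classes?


Constraint: even integers in [7, 77]
Class 1: x < 7 — out-of-range invalid
Class 2: x in [7,77] but odd — wrong type invalid
Class 3: x in [7,77] and even — valid
Class 4: x > 77 — out-of-range invalid
Total equivalence classes: 4

4 equivalence classes


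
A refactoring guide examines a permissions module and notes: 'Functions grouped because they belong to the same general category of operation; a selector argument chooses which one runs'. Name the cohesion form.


Reasoning: Grouped by category of activity, not by data or sequence
Type: Logical cohesion

Logical cohesion


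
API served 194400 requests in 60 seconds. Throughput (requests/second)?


Formula: throughput = requests / seconds
throughput = 194400 / 60
throughput = 3240.0 requests/second

3240.0 requests/second


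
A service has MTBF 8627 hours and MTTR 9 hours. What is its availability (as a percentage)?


Availability = MTBF / (MTBF + MTTR)
Availability = 8627 / (8627 + 9)
Availability = 8627 / 8636
Availability = 99.8958%

99.8958%


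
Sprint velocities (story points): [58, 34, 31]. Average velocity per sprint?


Formula: Avg velocity = Total points / Number of sprints
Points: [58, 34, 31]
Sum = 58 + 34 + 31 = 123
Avg velocity = 123 / 3 = 41.0 points/sprint

41.0 points/sprint


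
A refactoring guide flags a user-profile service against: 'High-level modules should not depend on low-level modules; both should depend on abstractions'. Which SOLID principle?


This describes the Dependency Inversion Principle (DIP)

Dependency Inversion Principle (DIP)


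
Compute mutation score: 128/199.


Mutation score = killed / total * 100
Mutation score = 128 / 199 * 100
Mutation score = 64.32%

64.32%


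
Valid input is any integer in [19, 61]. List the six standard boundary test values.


Range: [19, 61]
Boundaries: just below min, min, min+1, max-1, max, just above max
Values: [18, 19, 20, 60, 61, 62]

[18, 19, 20, 60, 61, 62]


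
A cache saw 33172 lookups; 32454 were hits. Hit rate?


Formula: hit rate = hits / (hits + misses) * 100
hit rate = 32454 / (32454 + 718) * 100
hit rate = 32454 / 33172 * 100
hit rate = 97.84%

97.84%


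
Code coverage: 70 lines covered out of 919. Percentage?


Coverage = covered / total * 100
Coverage = 70 / 919 * 100
Coverage = 7.62%

7.62%


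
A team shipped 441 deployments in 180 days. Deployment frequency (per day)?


Formula: deployments per day = releases / days
= 441 / 180
= 2.45 deploys/day
(equivalently, 17.15 deploys/week)

2.45 deploys/day


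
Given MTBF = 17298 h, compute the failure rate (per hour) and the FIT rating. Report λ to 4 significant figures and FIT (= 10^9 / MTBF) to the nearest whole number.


Formula: λ = 1 / MTBF; FIT = λ × 1e9 = 1e9 / MTBF
λ = 1 / 17298 ≈ 5.781e-05 failures/hour
FIT = 1e9 / 17298 ≈ 57810 failures per 1e9 hours (nearest whole number)

λ = 5.781e-05 /h, FIT = 57810


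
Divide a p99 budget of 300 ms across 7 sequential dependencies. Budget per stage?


Formula: per_stage = total_budget / stages
per_stage = 300 / 7
per_stage = 42.86 ms

42.86 ms


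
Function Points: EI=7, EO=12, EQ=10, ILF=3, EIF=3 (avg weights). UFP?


UFP = EI*4 + EO*5 + EQ*4 + ILF*10 + EIF*7
UFP = 7*4 + 12*5 + 10*4 + 3*10 + 3*7
UFP = 28 + 60 + 40 + 30 + 21
UFP = 179

179


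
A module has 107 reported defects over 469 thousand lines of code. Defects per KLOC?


Defect density = defects / KLOC
Defect density = 107 / 469
Defect density = 0.228 defects/KLOC

0.228 defects/KLOC


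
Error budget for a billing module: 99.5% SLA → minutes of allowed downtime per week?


Formula: allowed downtime = period * (100 - SLA) / 100
Period (week) = 10080 minutes
Unavailability fraction = (100 - 99.5) / 100
Allowed downtime = 10080 * (100 - 99.5) / 100
Allowed downtime = 50.4 minutes

50.4 minutes


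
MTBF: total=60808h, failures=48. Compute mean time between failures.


Formula: MTBF = Total operating time / Number of failures
MTBF = 60808 / 48
MTBF = 1266.83 hours

1266.83 hours


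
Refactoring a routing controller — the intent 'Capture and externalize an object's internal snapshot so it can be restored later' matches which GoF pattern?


This matches the Memento pattern

Memento


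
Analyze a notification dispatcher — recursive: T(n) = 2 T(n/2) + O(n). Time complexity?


Reasoning: master theorem case 2 (merge-sort recurrence)
Complexity: O(n log n)

O(n log n)


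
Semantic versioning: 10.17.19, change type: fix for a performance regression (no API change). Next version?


Current: 10.17.19
Change category: 'fix for a performance regression (no API change)' → patch bump
SemVer rule: patch bump → increment PATCH (MAJOR and MINOR unchanged)
New: 10.17.20

10.17.20


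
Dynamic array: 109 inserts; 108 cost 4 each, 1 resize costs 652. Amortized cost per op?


Formula: Amortized cost = Total cost / Operations
Total cost = (108 * 4) + (1 * 652)
Total cost = 432 + 652 = 1084
Amortized = 1084 / 109 = 9.945

9.945


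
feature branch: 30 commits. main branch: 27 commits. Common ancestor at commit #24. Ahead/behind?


Common ancestor: commit #24
feature commits after divergence: 30 - 24 = 6
main commits after divergence: 27 - 24 = 3
feature is 6 commits ahead of main
main is 3 commits ahead of feature

feature ahead: 6, main ahead: 3


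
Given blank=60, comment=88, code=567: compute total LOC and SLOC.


Total LOC = blank + comment + code
Total LOC = 60 + 88 + 567 = 715
SLOC (source only) = code = 567

Total LOC: 715, SLOC: 567


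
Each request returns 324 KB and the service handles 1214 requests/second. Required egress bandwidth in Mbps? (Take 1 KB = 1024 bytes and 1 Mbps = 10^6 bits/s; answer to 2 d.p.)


Formula: Mbps = payload_bytes * RPS * 8 / 1e6
Payload per request = 324 KB = 324 * 1024 = 331776 bytes
Total bytes/sec = 331776 * 1214 = 402776064
Total bits/sec = 402776064 * 8 = 3222208512
Mbps = 3222208512 / 1e6 = 3222.21

3222.21 Mbps


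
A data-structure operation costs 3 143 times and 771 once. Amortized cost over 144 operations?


Formula: Amortized cost = Total cost / Operations
Total cost = (143 * 3) + (1 * 771)
Total cost = 429 + 771 = 1200
Amortized = 1200 / 144 = 8.3333

8.3333


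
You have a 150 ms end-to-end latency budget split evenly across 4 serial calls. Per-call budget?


Formula: per_stage = total_budget / stages
per_stage = 150 / 4
per_stage = 37.5 ms

37.5 ms


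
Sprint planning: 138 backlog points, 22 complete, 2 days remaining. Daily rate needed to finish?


Formula: Required rate = Remaining points / Days left
Remaining = 138 - 22 = 116 points
Required rate = 116 / 2 = 58.0 points/day

58.0 points/day


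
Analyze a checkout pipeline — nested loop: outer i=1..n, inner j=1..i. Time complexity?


Reasoning: triangle: n(n+1)/2 ~ n^2/2
Complexity: O(n^2)

O(n^2)


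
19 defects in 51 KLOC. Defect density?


Defect density = defects / KLOC
Defect density = 19 / 51
Defect density = 0.373 defects/KLOC

0.373 defects/KLOC


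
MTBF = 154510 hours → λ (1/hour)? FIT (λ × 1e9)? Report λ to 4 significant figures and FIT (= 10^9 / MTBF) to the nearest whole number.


Formula: λ = 1 / MTBF; FIT = λ × 1e9 = 1e9 / MTBF
λ = 1 / 154510 ≈ 6.472e-06 failures/hour
FIT = 1e9 / 154510 ≈ 6472 failures per 1e9 hours (nearest whole number)

λ = 6.472e-06 /h, FIT = 6472


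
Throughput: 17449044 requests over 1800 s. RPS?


Formula: throughput = requests / seconds
throughput = 17449044 / 1800
throughput = 9693.91 requests/second

9693.91 requests/second


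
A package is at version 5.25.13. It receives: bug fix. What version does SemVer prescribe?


Current: 5.25.13
Change category: 'bug fix' → patch bump
SemVer rule: patch bump → increment PATCH (MAJOR and MINOR unchanged)
New: 5.25.14

5.25.14


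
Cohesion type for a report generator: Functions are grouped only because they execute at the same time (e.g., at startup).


Reasoning: Related by timing only
Type: Temporal cohesion

Temporal cohesion


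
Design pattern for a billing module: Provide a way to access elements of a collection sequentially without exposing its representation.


This matches the Iterator pattern

Iterator


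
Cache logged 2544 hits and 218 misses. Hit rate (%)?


Formula: hit rate = hits / (hits + misses) * 100
hit rate = 2544 / (2544 + 218) * 100
hit rate = 2544 / 2762 * 100
hit rate = 92.11%

92.11%


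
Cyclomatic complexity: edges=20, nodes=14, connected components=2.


Formula: V(G) = E - N + 2P
V(G) = 20 - 14 + 2*2
V(G) = 6 + 4
V(G) = 10

10


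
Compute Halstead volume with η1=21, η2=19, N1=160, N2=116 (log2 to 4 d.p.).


Formula: V = N * log2(η), where N = N1 + N2 and η = η1 + η2
η = 21 + 19 = 40
N = 160 + 116 = 276
log2(40) ≈ 5.3219
V = 276 * 5.3219 = 1468.84

1468.84


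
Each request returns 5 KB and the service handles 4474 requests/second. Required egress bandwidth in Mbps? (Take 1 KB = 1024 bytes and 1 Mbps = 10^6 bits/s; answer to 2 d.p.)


Formula: Mbps = payload_bytes * RPS * 8 / 1e6
Payload per request = 5 KB = 5 * 1024 = 5120 bytes
Total bytes/sec = 5120 * 4474 = 22906880
Total bits/sec = 22906880 * 8 = 183255040
Mbps = 183255040 / 1e6 = 183.26

183.26 Mbps


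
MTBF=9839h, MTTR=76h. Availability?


Availability = MTBF / (MTBF + MTTR)
Availability = 9839 / (9839 + 76)
Availability = 9839 / 9915
Availability = 99.2335%

99.2335%


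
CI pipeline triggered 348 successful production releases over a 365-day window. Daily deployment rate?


Formula: deployments per day = releases / days
= 348 / 365
= 0.953 deploys/day
(equivalently, 6.67 deploys/week)

0.953 deploys/day


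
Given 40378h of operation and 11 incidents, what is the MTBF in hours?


Formula: MTBF = Total operating time / Number of failures
MTBF = 40378 / 11
MTBF = 3670.73 hours

3670.73 hours


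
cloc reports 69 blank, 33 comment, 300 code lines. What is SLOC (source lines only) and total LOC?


Total LOC = blank + comment + code
Total LOC = 69 + 33 + 300 = 402
SLOC (source only) = code = 300

Total LOC: 402, SLOC: 300


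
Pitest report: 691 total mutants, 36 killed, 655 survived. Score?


Mutation score = killed / total * 100
Mutation score = 36 / 691 * 100
Mutation score = 5.21%

5.21%


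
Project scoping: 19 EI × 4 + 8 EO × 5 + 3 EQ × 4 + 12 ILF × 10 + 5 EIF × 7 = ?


UFP = EI*4 + EO*5 + EQ*4 + ILF*10 + EIF*7
UFP = 19*4 + 8*5 + 3*4 + 12*10 + 5*7
UFP = 76 + 40 + 12 + 120 + 35
UFP = 283

283


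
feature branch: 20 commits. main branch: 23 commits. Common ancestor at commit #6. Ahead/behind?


Common ancestor: commit #6
feature commits after divergence: 20 - 6 = 14
main commits after divergence: 23 - 6 = 17
feature is 14 commits ahead of main
main is 17 commits ahead of feature

feature ahead: 14, main ahead: 17


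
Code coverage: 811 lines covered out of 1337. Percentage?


Coverage = covered / total * 100
Coverage = 811 / 1337 * 100
Coverage = 60.66%

60.66%


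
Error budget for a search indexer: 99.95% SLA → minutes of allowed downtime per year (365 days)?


Formula: allowed downtime = period * (100 - SLA) / 100
Period (year (365 days)) = 525600 minutes
Unavailability fraction = (100 - 99.95) / 100
Allowed downtime = 525600 * (100 - 99.95) / 100
Allowed downtime = 262.8 minutes

262.8 minutes


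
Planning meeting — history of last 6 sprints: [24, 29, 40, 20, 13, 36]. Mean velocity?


Formula: Avg velocity = Total points / Number of sprints
Points: [24, 29, 40, 20, 13, 36]
Sum = 24 + 29 + 40 + 20 + 13 + 36 = 162
Avg velocity = 162 / 6 = 27.0 points/sprint

27.0 points/sprint


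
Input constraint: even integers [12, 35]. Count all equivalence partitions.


Constraint: even integers in [12, 35]
Class 1: x < 12 — out-of-range invalid
Class 2: x in [12,35] but odd — wrong type invalid
Class 3: x in [12,35] and even — valid
Class 4: x > 35 — out-of-range invalid
Total equivalence classes: 4

4 equivalence classes


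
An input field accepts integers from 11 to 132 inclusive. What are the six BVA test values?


Range: [11, 132]
Boundaries: just below min, min, min+1, max-1, max, just above max
Values: [10, 11, 12, 131, 132, 133]

[10, 11, 12, 131, 132, 133]


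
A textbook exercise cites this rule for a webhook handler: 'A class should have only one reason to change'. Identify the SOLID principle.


This describes the Single Responsibility Principle (SRP)

Single Responsibility Principle (SRP)


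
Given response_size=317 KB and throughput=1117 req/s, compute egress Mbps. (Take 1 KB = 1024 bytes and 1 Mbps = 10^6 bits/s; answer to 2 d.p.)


Formula: Mbps = payload_bytes * RPS * 8 / 1e6
Payload per request = 317 KB = 317 * 1024 = 324608 bytes
Total bytes/sec = 324608 * 1117 = 362587136
Total bits/sec = 362587136 * 8 = 2900697088
Mbps = 2900697088 / 1e6 = 2900.7

2900.7 Mbps


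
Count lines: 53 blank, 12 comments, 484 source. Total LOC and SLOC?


Total LOC = blank + comment + code
Total LOC = 53 + 12 + 484 = 549
SLOC (source only) = code = 484

Total LOC: 549, SLOC: 484


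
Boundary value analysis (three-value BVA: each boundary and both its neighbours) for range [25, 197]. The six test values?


Range: [25, 197]
Boundaries: just below min, min, min+1, max-1, max, just above max
Values: [24, 25, 26, 196, 197, 198]

[24, 25, 26, 196, 197, 198]


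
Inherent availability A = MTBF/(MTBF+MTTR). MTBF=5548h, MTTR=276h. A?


Availability = MTBF / (MTBF + MTTR)
Availability = 5548 / (5548 + 276)
Availability = 5548 / 5824
Availability = 95.261%

95.261%


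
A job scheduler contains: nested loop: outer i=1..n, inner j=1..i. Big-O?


Reasoning: triangle: n(n+1)/2 ~ n^2/2
Complexity: O(n^2)

O(n^2)


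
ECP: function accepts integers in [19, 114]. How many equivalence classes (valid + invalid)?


Valid range: [19, 114]
Class 1: x < 19 — invalid
Class 2: 19 ≤ x ≤ 114 — valid
Class 3: x > 114 — invalid
Total equivalence classes: 3

3 equivalence classes


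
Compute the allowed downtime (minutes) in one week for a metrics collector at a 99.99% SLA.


Formula: allowed downtime = period * (100 - SLA) / 100
Period (week) = 10080 minutes
Unavailability fraction = (100 - 99.99) / 100
Allowed downtime = 10080 * (100 - 99.99) / 100
Allowed downtime = 1.008 minutes

1.008 minutes


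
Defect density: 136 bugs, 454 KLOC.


Defect density = defects / KLOC
Defect density = 136 / 454
Defect density = 0.3 defects/KLOC

0.3 defects/KLOC


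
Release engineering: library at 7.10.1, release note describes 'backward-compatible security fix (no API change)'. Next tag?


Current: 7.10.1
Change category: 'backward-compatible security fix (no API change)' → patch bump
SemVer rule: patch bump → increment PATCH (MAJOR and MINOR unchanged)
New: 7.10.2

7.10.2


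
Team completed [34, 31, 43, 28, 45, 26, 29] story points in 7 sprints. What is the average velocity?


Formula: Avg velocity = Total points / Number of sprints
Points: [34, 31, 43, 28, 45, 26, 29]
Sum = 34 + 31 + 43 + 28 + 45 + 26 + 29 = 236
Avg velocity = 236 / 7 = 33.71 points/sprint

33.71 points/sprint


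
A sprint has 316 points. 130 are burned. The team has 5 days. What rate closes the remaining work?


Formula: Required rate = Remaining points / Days left
Remaining = 316 - 130 = 186 points
Required rate = 186 / 5 = 37.2 points/day

37.2 points/day


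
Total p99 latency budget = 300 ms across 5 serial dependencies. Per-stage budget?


Formula: per_stage = total_budget / stages
per_stage = 300 / 5
per_stage = 60.0 ms

60.0 ms


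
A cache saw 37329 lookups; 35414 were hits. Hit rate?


Formula: hit rate = hits / (hits + misses) * 100
hit rate = 35414 / (35414 + 1915) * 100
hit rate = 35414 / 37329 * 100
hit rate = 94.87%

94.87%


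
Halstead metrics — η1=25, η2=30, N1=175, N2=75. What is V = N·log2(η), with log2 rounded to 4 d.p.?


Formula: V = N * log2(η), where N = N1 + N2 and η = η1 + η2
η = 25 + 30 = 55
N = 175 + 75 = 250
log2(55) ≈ 5.7814
V = 250 * 5.7814 = 1445.35

1445.35


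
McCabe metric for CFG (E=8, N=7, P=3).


Formula: V(G) = E - N + 2P
V(G) = 8 - 7 + 2*3
V(G) = 1 + 6
V(G) = 7

7


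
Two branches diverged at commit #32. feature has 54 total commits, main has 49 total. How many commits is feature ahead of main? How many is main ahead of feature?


Common ancestor: commit #32
feature commits after divergence: 54 - 32 = 22
main commits after divergence: 49 - 32 = 17
feature is 22 commits ahead of main
main is 17 commits ahead of feature

feature ahead: 22, main ahead: 17


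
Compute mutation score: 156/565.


Mutation score = killed / total * 100
Mutation score = 156 / 565 * 100
Mutation score = 27.61%

27.61%


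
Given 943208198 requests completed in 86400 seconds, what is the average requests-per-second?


Formula: throughput = requests / seconds
throughput = 943208198 / 86400
throughput = 10916.76 requests/second

10916.76 requests/second


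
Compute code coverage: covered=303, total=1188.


Coverage = covered / total * 100
Coverage = 303 / 1188 * 100
Coverage = 25.51%

25.51%


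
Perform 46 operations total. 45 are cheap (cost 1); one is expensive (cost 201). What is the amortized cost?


Formula: Amortized cost = Total cost / Operations
Total cost = (45 * 1) + (1 * 201)
Total cost = 45 + 201 = 246
Amortized = 246 / 46 = 5.3478

5.3478


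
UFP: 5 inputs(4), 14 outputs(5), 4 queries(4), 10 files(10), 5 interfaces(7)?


UFP = EI*4 + EO*5 + EQ*4 + ILF*10 + EIF*7
UFP = 5*4 + 14*5 + 4*4 + 10*10 + 5*7
UFP = 20 + 70 + 16 + 100 + 35
UFP = 241

241


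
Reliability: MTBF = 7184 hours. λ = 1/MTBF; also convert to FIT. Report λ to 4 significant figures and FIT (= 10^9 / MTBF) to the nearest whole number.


Formula: λ = 1 / MTBF; FIT = λ × 1e9 = 1e9 / MTBF
λ = 1 / 7184 ≈ 1.392e-04 failures/hour
FIT = 1e9 / 7184 ≈ 139198 failures per 1e9 hours (nearest whole number)

λ = 1.392e-04 /h, FIT = 139198


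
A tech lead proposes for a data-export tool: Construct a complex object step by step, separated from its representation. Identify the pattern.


This matches the Builder pattern

Builder


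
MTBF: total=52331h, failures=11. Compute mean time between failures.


Formula: MTBF = Total operating time / Number of failures
MTBF = 52331 / 11
MTBF = 4757.36 hours

4757.36 hours


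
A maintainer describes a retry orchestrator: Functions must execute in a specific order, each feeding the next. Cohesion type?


Reasoning: Output of one is input to next
Type: Sequential cohesion

Sequential cohesion


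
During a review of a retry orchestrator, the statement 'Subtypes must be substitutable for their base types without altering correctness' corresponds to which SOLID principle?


This describes the Liskov Substitution Principle (LSP)

Liskov Substitution Principle (LSP)


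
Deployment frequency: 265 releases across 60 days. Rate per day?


Formula: deployments per day = releases / days
= 265 / 60
= 4.417 deploys/day
(equivalently, 30.92 deploys/week)

4.417 deploys/day


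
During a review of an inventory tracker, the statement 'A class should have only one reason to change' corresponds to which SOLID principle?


This describes the Single Responsibility Principle (SRP)

Single Responsibility Principle (SRP)


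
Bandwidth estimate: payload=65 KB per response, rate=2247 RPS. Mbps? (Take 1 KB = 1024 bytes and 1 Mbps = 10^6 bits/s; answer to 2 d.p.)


Formula: Mbps = payload_bytes * RPS * 8 / 1e6
Payload per request = 65 KB = 65 * 1024 = 66560 bytes
Total bytes/sec = 66560 * 2247 = 149560320
Total bits/sec = 149560320 * 8 = 1196482560
Mbps = 1196482560 / 1e6 = 1196.48

1196.48 Mbps


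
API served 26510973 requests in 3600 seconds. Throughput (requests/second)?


Formula: throughput = requests / seconds
throughput = 26510973 / 3600
throughput = 7364.16 requests/second

7364.16 requests/second


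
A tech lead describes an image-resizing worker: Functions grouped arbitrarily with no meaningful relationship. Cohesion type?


Reasoning: Worst: random grouping
Type: Coincidental cohesion

Coincidental cohesion


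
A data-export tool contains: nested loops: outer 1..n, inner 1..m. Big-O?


Reasoning: product of independent bounds
Complexity: O(n*m)

O(n*m)


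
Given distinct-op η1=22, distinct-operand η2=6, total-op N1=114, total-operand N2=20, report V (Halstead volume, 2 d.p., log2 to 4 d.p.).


Formula: V = N * log2(η), where N = N1 + N2 and η = η1 + η2
η = 22 + 6 = 28
N = 114 + 20 = 134
log2(28) ≈ 4.8074
V = 134 * 4.8074 = 644.19

644.19


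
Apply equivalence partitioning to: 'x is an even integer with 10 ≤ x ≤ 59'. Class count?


Constraint: even integers in [10, 59]
Class 1: x < 10 — out-of-range invalid
Class 2: x in [10,59] but odd — wrong type invalid
Class 3: x in [10,59] and even — valid
Class 4: x > 59 — out-of-range invalid
Total equivalence classes: 4

4 equivalence classes


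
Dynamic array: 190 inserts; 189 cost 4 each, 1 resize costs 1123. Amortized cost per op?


Formula: Amortized cost = Total cost / Operations
Total cost = (189 * 4) + (1 * 1123)
Total cost = 756 + 1123 = 1879
Amortized = 1879 / 190 = 9.8895

9.8895


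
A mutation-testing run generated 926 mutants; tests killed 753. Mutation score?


Mutation score = killed / total * 100
Mutation score = 753 / 926 * 100
Mutation score = 81.32%

81.32%


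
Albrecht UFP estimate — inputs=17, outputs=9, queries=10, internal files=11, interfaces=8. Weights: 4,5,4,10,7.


UFP = EI*4 + EO*5 + EQ*4 + ILF*10 + EIF*7
UFP = 17*4 + 9*5 + 10*4 + 11*10 + 8*7
UFP = 68 + 45 + 40 + 110 + 56
UFP = 319

319


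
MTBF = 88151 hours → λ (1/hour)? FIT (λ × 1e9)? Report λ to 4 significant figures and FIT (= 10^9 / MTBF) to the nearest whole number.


Formula: λ = 1 / MTBF; FIT = λ × 1e9 = 1e9 / MTBF
λ = 1 / 88151 ≈ 1.134e-05 failures/hour
FIT = 1e9 / 88151 ≈ 11344 failures per 1e9 hours (nearest whole number)

λ = 1.134e-05 /h, FIT = 11344


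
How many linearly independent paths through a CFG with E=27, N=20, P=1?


Formula: V(G) = E - N + 2P
V(G) = 27 - 20 + 2*1
V(G) = 7 + 2
V(G) = 9

9


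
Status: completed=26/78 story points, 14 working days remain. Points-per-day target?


Formula: Required rate = Remaining points / Days left
Remaining = 78 - 26 = 52 points
Required rate = 52 / 14 = 3.71 points/day

3.71 points/day


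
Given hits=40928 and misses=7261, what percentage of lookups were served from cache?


Formula: hit rate = hits / (hits + misses) * 100
hit rate = 40928 / (40928 + 7261) * 100
hit rate = 40928 / 48189 * 100
hit rate = 84.93%

84.93%


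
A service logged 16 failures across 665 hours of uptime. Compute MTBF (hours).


Formula: MTBF = Total operating time / Number of failures
MTBF = 665 / 16
MTBF = 41.56 hours

41.56 hours


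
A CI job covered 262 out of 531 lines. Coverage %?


Coverage = covered / total * 100
Coverage = 262 / 531 * 100
Coverage = 49.34%

49.34%


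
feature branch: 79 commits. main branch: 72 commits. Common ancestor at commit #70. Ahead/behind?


Common ancestor: commit #70
feature commits after divergence: 79 - 70 = 9
main commits after divergence: 72 - 70 = 2
feature is 9 commits ahead of main
main is 2 commits ahead of feature

feature ahead: 9, main ahead: 2


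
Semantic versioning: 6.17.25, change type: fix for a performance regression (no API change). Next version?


Current: 6.17.25
Change category: 'fix for a performance regression (no API change)' → patch bump
SemVer rule: patch bump → increment PATCH (MAJOR and MINOR unchanged)
New: 6.17.26

6.17.26


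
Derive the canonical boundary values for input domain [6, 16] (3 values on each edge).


Range: [6, 16]
Boundaries: just below min, min, min+1, max-1, max, just above max
Values: [5, 6, 7, 15, 16, 17]

[5, 6, 7, 15, 16, 17]


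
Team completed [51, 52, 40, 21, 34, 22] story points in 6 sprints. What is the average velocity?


Formula: Avg velocity = Total points / Number of sprints
Points: [51, 52, 40, 21, 34, 22]
Sum = 51 + 52 + 40 + 21 + 34 + 22 = 220
Avg velocity = 220 / 6 = 36.67 points/sprint

36.67 points/sprint


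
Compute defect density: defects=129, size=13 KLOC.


Defect density = defects / KLOC
Defect density = 129 / 13
Defect density = 9.923 defects/KLOC

9.923 defects/KLOC


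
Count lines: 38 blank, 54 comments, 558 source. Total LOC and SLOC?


Total LOC = blank + comment + code
Total LOC = 38 + 54 + 558 = 650
SLOC (source only) = code = 558

Total LOC: 650, SLOC: 558


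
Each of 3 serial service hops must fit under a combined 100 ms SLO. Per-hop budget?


Formula: per_stage = total_budget / stages
per_stage = 100 / 3
per_stage = 33.33 ms

33.33 ms


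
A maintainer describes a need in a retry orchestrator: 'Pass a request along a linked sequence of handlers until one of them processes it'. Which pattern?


This matches the Chain of Responsibility pattern

Chain of Responsibility


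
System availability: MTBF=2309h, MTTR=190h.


Availability = MTBF / (MTBF + MTTR)
Availability = 2309 / (2309 + 190)
Availability = 2309 / 2499
Availability = 92.397%

92.397%


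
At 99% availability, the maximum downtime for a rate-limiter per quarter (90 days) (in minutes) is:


Formula: allowed downtime = period * (100 - SLA) / 100
Period (quarter (90 days)) = 129600 minutes
Unavailability fraction = (100 - 99.0) / 100
Allowed downtime = 129600 * (100 - 99.0) / 100
Allowed downtime = 1296.0 minutes

1296.0 minutes


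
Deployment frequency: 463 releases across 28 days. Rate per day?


Formula: deployments per day = releases / days
= 463 / 28
= 16.536 deploys/day
(equivalently, 115.75 deploys/week)

16.536 deploys/day


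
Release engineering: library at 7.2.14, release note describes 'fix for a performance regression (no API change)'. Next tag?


Current: 7.2.14
Change category: 'fix for a performance regression (no API change)' → patch bump
SemVer rule: patch bump → increment PATCH (MAJOR and MINOR unchanged)
New: 7.2.15

7.2.15


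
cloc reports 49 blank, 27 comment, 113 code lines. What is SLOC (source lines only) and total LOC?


Total LOC = blank + comment + code
Total LOC = 49 + 27 + 113 = 189
SLOC (source only) = code = 113

Total LOC: 189, SLOC: 113


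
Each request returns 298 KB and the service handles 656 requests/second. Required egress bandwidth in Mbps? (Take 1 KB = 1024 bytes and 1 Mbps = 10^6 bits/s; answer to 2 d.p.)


Formula: Mbps = payload_bytes * RPS * 8 / 1e6
Payload per request = 298 KB = 298 * 1024 = 305152 bytes
Total bytes/sec = 305152 * 656 = 200179712
Total bits/sec = 200179712 * 8 = 1601437696
Mbps = 1601437696 / 1e6 = 1601.44

1601.44 Mbps


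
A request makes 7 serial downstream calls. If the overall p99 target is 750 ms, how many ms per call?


Formula: per_stage = total_budget / stages
per_stage = 750 / 7
per_stage = 107.14 ms

107.14 ms


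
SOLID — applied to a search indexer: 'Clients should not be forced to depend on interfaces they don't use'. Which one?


This describes the Interface Segregation Principle (ISP)

Interface Segregation Principle (ISP)


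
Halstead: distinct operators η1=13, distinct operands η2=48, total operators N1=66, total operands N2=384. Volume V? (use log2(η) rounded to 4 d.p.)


Formula: V = N * log2(η), where N = N1 + N2 and η = η1 + η2
η = 13 + 48 = 61
N = 66 + 384 = 450
log2(61) ≈ 5.9307
V = 450 * 5.9307 = 2668.82

2668.82


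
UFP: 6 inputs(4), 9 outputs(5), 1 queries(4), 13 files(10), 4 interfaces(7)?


UFP = EI*4 + EO*5 + EQ*4 + ILF*10 + EIF*7
UFP = 6*4 + 9*5 + 1*4 + 13*10 + 4*7
UFP = 24 + 45 + 4 + 130 + 28
UFP = 231

231


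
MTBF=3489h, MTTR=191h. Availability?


Availability = MTBF / (MTBF + MTTR)
Availability = 3489 / (3489 + 191)
Availability = 3489 / 3680
Availability = 94.8098%

94.8098%


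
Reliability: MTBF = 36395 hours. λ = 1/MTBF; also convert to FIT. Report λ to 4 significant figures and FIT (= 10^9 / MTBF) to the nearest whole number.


Formula: λ = 1 / MTBF; FIT = λ × 1e9 = 1e9 / MTBF
λ = 1 / 36395 ≈ 2.748e-05 failures/hour
FIT = 1e9 / 36395 ≈ 27476 failures per 1e9 hours (nearest whole number)

λ = 2.748e-05 /h, FIT = 27476


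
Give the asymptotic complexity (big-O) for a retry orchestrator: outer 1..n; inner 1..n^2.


Reasoning: n times n^2
Complexity: O(n^3)

O(n^3)


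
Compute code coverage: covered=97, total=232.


Coverage = covered / total * 100
Coverage = 97 / 232 * 100
Coverage = 41.81%

41.81%


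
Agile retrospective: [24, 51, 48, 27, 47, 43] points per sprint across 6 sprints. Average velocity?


Formula: Avg velocity = Total points / Number of sprints
Points: [24, 51, 48, 27, 47, 43]
Sum = 24 + 51 + 48 + 27 + 47 + 43 = 240
Avg velocity = 240 / 6 = 40.0 points/sprint

40.0 points/sprint


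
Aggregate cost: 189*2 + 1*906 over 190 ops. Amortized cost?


Formula: Amortized cost = Total cost / Operations
Total cost = (189 * 2) + (1 * 906)
Total cost = 378 + 906 = 1284
Amortized = 1284 / 190 = 6.7579

6.7579


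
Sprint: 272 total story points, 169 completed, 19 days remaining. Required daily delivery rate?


Formula: Required rate = Remaining points / Days left
Remaining = 272 - 169 = 103 points
Required rate = 103 / 19 = 5.42 points/day

5.42 points/day


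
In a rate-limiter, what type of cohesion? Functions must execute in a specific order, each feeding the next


Reasoning: Output of one is input to next
Type: Sequential cohesion

Sequential cohesion


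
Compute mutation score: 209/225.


Mutation score = killed / total * 100
Mutation score = 209 / 225 * 100
Mutation score = 92.89%

92.89%


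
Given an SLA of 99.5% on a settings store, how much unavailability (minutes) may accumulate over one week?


Formula: allowed downtime = period * (100 - SLA) / 100
Period (week) = 10080 minutes
Unavailability fraction = (100 - 99.5) / 100
Allowed downtime = 10080 * (100 - 99.5) / 100
Allowed downtime = 50.4 minutes

50.4 minutes


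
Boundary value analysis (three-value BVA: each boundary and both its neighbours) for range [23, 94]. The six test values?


Range: [23, 94]
Boundaries: just below min, min, min+1, max-1, max, just above max
Values: [22, 23, 24, 93, 94, 95]

[22, 23, 24, 93, 94, 95]


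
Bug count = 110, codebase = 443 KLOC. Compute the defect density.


Defect density = defects / KLOC
Defect density = 110 / 443
Defect density = 0.248 defects/KLOC

0.248 defects/KLOC


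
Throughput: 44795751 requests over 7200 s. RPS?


Formula: throughput = requests / seconds
throughput = 44795751 / 7200
throughput = 6221.63 requests/second

6221.63 requests/second


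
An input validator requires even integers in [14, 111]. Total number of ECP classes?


Constraint: even integers in [14, 111]
Class 1: x < 14 — out-of-range invalid
Class 2: x in [14,111] but odd — wrong type invalid
Class 3: x in [14,111] and even — valid
Class 4: x > 111 — out-of-range invalid
Total equivalence classes: 4

4 equivalence classes


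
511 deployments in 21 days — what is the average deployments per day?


Formula: deployments per day = releases / days
= 511 / 21
= 24.333 deploys/day
(equivalently, 170.33 deploys/week)

24.333 deploys/day


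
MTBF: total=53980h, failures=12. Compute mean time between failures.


Formula: MTBF = Total operating time / Number of failures
MTBF = 53980 / 12
MTBF = 4498.33 hours

4498.33 hours


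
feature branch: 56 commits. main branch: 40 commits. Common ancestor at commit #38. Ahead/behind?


Common ancestor: commit #38
feature commits after divergence: 56 - 38 = 18
main commits after divergence: 40 - 38 = 2
feature is 18 commits ahead of main
main is 2 commits ahead of feature

feature ahead: 18, main ahead: 2


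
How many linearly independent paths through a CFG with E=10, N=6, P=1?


Formula: V(G) = E - N + 2P
V(G) = 10 - 6 + 2*1
V(G) = 4 + 2
V(G) = 6

6


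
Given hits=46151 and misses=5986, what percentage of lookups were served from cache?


Formula: hit rate = hits / (hits + misses) * 100
hit rate = 46151 / (46151 + 5986) * 100
hit rate = 46151 / 52137 * 100
hit rate = 88.52%

88.52%


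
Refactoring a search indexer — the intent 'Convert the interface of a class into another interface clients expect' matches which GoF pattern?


This matches the Adapter pattern

Adapter


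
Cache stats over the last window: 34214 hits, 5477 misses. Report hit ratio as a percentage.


Formula: hit rate = hits / (hits + misses) * 100
hit rate = 34214 / (34214 + 5477) * 100
hit rate = 34214 / 39691 * 100
hit rate = 86.2%

86.2%


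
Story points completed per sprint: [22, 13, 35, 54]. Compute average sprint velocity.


Formula: Avg velocity = Total points / Number of sprints
Points: [22, 13, 35, 54]
Sum = 22 + 13 + 35 + 54 = 124
Avg velocity = 124 / 4 = 31.0 points/sprint

31.0 points/sprint


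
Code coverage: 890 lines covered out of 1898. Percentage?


Coverage = covered / total * 100
Coverage = 890 / 1898 * 100
Coverage = 46.89%

46.89%


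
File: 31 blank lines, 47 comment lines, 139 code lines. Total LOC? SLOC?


Total LOC = blank + comment + code
Total LOC = 31 + 47 + 139 = 217
SLOC (source only) = code = 139

Total LOC: 217, SLOC: 139


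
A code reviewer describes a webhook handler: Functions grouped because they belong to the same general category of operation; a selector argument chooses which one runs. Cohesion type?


Reasoning: Grouped by category of activity, not by data or sequence
Type: Logical cohesion

Logical cohesion


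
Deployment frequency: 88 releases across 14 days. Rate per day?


Formula: deployments per day = releases / days
= 88 / 14
= 6.286 deploys/day
(equivalently, 44.0 deploys/week)

6.286 deploys/day


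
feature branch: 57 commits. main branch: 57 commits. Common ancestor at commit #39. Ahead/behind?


Common ancestor: commit #39
feature commits after divergence: 57 - 39 = 18
main commits after divergence: 57 - 39 = 18
feature is 18 commits ahead of main
main is 18 commits ahead of feature

feature ahead: 18, main ahead: 18


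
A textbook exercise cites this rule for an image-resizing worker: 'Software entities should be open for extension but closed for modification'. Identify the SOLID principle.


This describes the Open/Closed Principle (OCP)

Open/Closed Principle (OCP)


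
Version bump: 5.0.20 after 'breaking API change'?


Current: 5.0.20
Change category: 'breaking API change' → major bump
SemVer rule: major bump → increment MAJOR, reset MINOR and PATCH to 0
New: 6.0.0

6.0.0


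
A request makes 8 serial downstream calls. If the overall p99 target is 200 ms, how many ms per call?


Formula: per_stage = total_budget / stages
per_stage = 200 / 8
per_stage = 25.0 ms

25.0 ms


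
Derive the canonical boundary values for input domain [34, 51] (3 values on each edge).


Range: [34, 51]
Boundaries: just below min, min, min+1, max-1, max, just above max
Values: [33, 34, 35, 50, 51, 52]

[33, 34, 35, 50, 51, 52]


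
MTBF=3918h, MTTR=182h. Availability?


Availability = MTBF / (MTBF + MTTR)
Availability = 3918 / (3918 + 182)
Availability = 3918 / 4100
Availability = 95.561%

95.561%


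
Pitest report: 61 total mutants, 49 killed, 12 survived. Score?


Mutation score = killed / total * 100
Mutation score = 49 / 61 * 100
Mutation score = 80.33%

80.33%


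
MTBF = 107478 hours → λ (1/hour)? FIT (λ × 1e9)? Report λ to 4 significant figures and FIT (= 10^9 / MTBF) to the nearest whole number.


Formula: λ = 1 / MTBF; FIT = λ × 1e9 = 1e9 / MTBF
λ = 1 / 107478 ≈ 9.304e-06 failures/hour
FIT = 1e9 / 107478 ≈ 9304 failures per 1e9 hours (nearest whole number)

λ = 9.304e-06 /h, FIT = 9304


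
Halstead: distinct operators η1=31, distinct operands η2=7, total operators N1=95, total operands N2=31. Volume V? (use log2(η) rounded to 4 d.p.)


Formula: V = N * log2(η), where N = N1 + N2 and η = η1 + η2
η = 31 + 7 = 38
N = 95 + 31 = 126
log2(38) ≈ 5.2479
V = 126 * 5.2479 = 661.24

661.24


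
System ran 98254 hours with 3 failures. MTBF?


Formula: MTBF = Total operating time / Number of failures
MTBF = 98254 / 3
MTBF = 32751.33 hours

32751.33 hours


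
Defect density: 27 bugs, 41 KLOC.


Defect density = defects / KLOC
Defect density = 27 / 41
Defect density = 0.659 defects/KLOC

0.659 defects/KLOC


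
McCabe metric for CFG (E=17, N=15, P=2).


Formula: V(G) = E - N + 2P
V(G) = 17 - 15 + 2*2
V(G) = 2 + 4
V(G) = 6

6
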